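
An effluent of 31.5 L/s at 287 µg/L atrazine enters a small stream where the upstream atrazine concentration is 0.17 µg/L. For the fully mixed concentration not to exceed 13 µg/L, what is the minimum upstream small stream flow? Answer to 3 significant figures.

673 L/s

Set C_mix = 13: (Q·0.1700 + 31.50·287.0) / (Q + 31.50) = 13
→ Q = 31.50·(287.0 − 13)/(13 − 0.1700) = 672.7 L/s.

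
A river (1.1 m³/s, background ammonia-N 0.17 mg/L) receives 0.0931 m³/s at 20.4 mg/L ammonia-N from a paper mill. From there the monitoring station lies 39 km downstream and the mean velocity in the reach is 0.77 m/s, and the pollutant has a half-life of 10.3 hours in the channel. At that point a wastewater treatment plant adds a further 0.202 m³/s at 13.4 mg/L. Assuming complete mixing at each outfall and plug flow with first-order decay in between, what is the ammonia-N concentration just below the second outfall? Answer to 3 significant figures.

Flow-weighted average: C = (1.100·0.1700 + 0.09310·20.40) / 1.193 = 2.086/1.193 = 1.749 mg/L; combined flow 1.193 m³/s.
Travel time t = 39·1000 / 0.77 = 50650 s = 14.07 h.
Half-life 10.3 h → k = ln 2 / 10.3 = 0.06730 h⁻¹ = 1.615 d⁻¹.
Applying C = C₀e^(−kt): 1.749 × 0.3880 = 0.6784 mg/L.
At the second outfall, C = (1.193·0.6784 + 0.2020·13.40) / (1.193 + 0.2020) = 2.520 mg/L.

2.52 mg/L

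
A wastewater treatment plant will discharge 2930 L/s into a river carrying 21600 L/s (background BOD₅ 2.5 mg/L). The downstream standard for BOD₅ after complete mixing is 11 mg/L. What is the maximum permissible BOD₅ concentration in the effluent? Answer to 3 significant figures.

73.7 mg/L

At the limit, (Qr·Cr + Qe·Cₑ)/(Qr + Qe) = 11:
Cₑ = (24530·11 − 21600·2.500) / 2930 = 73.66 mg/L.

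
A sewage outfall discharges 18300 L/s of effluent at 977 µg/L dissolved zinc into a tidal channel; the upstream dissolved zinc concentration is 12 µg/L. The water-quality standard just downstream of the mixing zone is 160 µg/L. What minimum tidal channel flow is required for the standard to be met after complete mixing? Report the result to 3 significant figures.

Set C_mix = 160: (Q·12.00 + 18300·977.0) / (Q + 18300) = 160
→ Q = 18300·(977.0 − 160)/(160 − 12.00) = 101000 L/s.

101000 L/s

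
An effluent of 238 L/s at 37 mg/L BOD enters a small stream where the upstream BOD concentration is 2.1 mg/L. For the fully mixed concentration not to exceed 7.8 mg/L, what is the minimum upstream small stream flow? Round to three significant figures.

Set C_mix = 7.8: (Q·2.100 + 238.0·37.00) / (Q + 238.0) = 7.8
→ Q = 238.0·(37.00 − 7.8)/(7.8 − 2.100) = 1219 L/s.

1220 L/s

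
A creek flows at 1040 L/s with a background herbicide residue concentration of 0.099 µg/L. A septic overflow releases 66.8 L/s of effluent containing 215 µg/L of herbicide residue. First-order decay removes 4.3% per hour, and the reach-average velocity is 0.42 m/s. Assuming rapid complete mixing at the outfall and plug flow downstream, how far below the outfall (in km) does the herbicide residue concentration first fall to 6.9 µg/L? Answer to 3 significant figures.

After mixing, C = (1040·0.09900 + 66.80·215.0) / 1107 = 14460/1107 = 13.07 µg/L.
4.3%/h lost → k = −ln(1 − 0.043) = 0.04395 h⁻¹.
Set 13.07·exp(−k·t) = 6.9 → t = ln(13.07/6.9)/k = 52320 s = 14.53 h.
Distance = v·t = 0.42·52320 = 21970 m = 21.97 km.

22.0 km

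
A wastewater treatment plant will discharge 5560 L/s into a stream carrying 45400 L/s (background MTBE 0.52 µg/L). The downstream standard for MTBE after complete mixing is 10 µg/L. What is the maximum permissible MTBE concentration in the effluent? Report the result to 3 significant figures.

At the limit, (Qr·Cr + Qe·Cₑ)/(Qr + Qe) = 10:
Cₑ = (50960·10 − 45400·0.5200) / 5560 = 87.41 µg/L.

87.4 µg/L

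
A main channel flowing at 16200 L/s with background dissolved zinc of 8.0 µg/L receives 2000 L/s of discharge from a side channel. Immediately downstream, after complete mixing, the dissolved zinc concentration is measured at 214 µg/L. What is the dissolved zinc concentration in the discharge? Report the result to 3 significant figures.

1880 µg/L

Mass balance: 16200·8.000 + 2000·Cₑ = 18200·214.0
→ Cₑ = (18200·214.0 − 16200·8.000) / 2000 = 1883 µg/L.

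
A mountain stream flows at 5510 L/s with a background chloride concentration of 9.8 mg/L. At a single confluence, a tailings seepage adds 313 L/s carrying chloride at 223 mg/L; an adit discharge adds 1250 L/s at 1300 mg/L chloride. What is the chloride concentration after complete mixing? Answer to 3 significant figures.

247 mg/L

Flow-weighted average: C = (5510·9.800 + 313.0·223.0 + 1250·1300) / 7073 = 1749000/7073 = 247.2 mg/L.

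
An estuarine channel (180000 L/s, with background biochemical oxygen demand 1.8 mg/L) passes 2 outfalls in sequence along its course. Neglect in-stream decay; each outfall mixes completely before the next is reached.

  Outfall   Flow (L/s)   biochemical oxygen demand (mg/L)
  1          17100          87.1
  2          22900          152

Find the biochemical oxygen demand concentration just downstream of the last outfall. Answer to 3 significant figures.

24.1 mg/L

After outfall 1: Q = 180000 + 17100 = 197100 L/s; C = (180000·1.800 + 17100·87.10)/197100 = 9.200 mg/L.
After outfall 2: Q = 197100 + 22900 = 220000 L/s; C = (197100·9.200 + 22900·152.0)/220000 = 24.06 mg/L.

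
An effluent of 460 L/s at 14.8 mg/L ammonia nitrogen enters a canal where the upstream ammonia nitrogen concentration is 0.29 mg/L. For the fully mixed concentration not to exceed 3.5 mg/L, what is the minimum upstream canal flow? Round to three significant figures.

Set C_mix = 3.5: (Q·0.2900 + 460.0·14.80) / (Q + 460.0) = 3.5
→ Q = 460.0·(14.80 − 3.5)/(3.5 − 0.2900) = 1619 L/s.

1620 L/s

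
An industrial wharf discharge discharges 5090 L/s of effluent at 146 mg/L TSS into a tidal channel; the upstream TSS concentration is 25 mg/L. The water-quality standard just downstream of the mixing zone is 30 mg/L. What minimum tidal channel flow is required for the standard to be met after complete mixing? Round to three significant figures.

Set C_mix = 30: (Q·25.00 + 5090·146.0) / (Q + 5090) = 30
→ Q = 5090·(146.0 − 30)/(30 − 25.00) = 118100 L/s.

118000 L/s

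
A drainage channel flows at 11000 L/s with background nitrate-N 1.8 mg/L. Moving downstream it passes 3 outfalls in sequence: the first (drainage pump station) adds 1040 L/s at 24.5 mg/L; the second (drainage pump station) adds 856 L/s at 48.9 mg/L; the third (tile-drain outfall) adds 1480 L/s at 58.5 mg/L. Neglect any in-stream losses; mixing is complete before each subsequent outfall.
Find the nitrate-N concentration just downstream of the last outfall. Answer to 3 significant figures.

After outfall 1: Q = 11000 + 1040 = 12040 L/s; C = (11000·1.800 + 1040·24.50)/12040 = 3.761 mg/L.
After outfall 2: Q = 12040 + 856.0 = 12900 L/s; C = (12040·3.761 + 856.0·48.90)/12900 = 6.757 mg/L.
After outfall 3: Q = 12900 + 1480 = 14380 L/s; C = (12900·6.757 + 1480·58.50)/14380 = 12.08 mg/L.

12.1 mg/L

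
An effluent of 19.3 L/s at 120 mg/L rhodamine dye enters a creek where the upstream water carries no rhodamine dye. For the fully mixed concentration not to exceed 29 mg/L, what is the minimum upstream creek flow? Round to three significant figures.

60.6 L/s

Set C_mix = 29: (Q·0 + 19.30·120.0) / (Q + 19.30) = 29
→ Q = 19.30·(120.0 − 29)/(29 − 0) = 60.56 L/s.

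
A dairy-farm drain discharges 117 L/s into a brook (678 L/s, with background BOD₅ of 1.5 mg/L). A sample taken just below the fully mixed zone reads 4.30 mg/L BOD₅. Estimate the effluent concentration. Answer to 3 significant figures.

Mass balance: 678.0·1.500 + 117.0·Cₑ = 795.0·4.300
→ Cₑ = (795.0·4.300 − 678.0·1.500) / 117.0 = 20.53 mg/L.

20.5 mg/L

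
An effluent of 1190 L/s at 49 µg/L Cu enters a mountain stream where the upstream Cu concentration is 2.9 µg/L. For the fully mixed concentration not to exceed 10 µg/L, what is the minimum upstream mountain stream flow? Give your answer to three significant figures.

Set C_mix = 10: (Q·2.900 + 1190·49.00) / (Q + 1190) = 10
→ Q = 1190·(49.00 − 10)/(10 − 2.900) = 6537 L/s.

6540 L/s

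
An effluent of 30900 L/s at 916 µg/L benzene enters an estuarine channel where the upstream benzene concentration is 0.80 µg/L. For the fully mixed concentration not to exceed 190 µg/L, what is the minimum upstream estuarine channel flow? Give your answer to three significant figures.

119000 L/s

Set C_mix = 190: (Q·0.8000 + 30900·916.0) / (Q + 30900) = 190
→ Q = 30900·(916.0 − 190)/(190 − 0.8000) = 118600 L/s.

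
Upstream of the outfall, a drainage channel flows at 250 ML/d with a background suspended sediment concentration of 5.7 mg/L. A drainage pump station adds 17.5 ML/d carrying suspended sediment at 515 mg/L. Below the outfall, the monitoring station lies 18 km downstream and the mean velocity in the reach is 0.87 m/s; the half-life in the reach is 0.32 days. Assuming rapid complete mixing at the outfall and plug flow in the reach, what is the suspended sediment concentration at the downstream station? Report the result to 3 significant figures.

Mixed concentration C = ΣQC/ΣQ = (250.0·5.700 + 17.50·515.0) / 267.5 = 10440/267.5 = 39.02 mg/L.
Travel time t = 18·1000 / 0.87 = 20690 s = 5.747 h.
Half-life 0.32 d → k = ln 2 / 0.32 = 2.166 d⁻¹.
Decay over the reach: 39.02·exp(−kt) = 39.02·0.5953 = 23.23 mg/L.

23.2 mg/L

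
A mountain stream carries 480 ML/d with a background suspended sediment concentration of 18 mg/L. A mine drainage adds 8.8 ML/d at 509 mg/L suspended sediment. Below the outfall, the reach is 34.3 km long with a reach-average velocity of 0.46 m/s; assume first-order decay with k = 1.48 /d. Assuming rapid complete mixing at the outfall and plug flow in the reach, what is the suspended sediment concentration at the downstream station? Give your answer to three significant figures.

7.48 mg/L

Mixed concentration C = ΣQC/ΣQ = (480.0·18.00 + 8.800·509.0) / 488.8 = 13120/488.8 = 26.84 mg/L.
Travel time t = 34.3·1000 / 0.46 = 74570 s = 20.71 h.
First-order decay: C = 26.84·exp(−k·t) = 26.84·0.2788 = 7.483 mg/L.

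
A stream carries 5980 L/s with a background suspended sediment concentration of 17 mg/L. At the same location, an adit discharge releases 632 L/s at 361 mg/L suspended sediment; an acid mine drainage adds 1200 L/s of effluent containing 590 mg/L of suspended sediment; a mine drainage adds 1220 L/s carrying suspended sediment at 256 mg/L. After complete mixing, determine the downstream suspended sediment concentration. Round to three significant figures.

Conservation of mass: C = (5980·17.00 + 632.0·361.0 + 1200·590.0 + 1220·256.0) / 9032 = 1350000/9032 = 149.5 mg/L.

149 mg/L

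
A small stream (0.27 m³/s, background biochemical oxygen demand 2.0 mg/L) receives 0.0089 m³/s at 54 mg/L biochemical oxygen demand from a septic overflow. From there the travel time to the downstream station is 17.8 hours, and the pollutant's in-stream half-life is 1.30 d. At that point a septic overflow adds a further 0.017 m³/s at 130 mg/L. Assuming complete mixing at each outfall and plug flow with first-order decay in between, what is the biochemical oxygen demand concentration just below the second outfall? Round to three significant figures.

9.79 mg/L

Mixed concentration C = ΣQC/ΣQ = (0.2700·2.000 + 0.008900·54.00) / 0.2789 = 1.021/0.2789 = 3.659 mg/L; combined flow 0.2789 m³/s.
Half-life 1.30 d → k = ln 2 / 1.30 = 0.5332 d⁻¹.
Applying C = C₀e^(−kt): 3.659 × 0.6734 = 2.464 mg/L.
Second outfall: C = (0.2789·2.464 + 0.01700·130.0)/0.2959 = 9.791 mg/L.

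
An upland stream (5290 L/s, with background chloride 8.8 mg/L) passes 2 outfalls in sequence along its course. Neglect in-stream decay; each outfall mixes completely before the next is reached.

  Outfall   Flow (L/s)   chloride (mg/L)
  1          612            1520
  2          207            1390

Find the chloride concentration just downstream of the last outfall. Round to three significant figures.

207 mg/L

Below outfall 1: Q → 5902 L/s, C = (5290·8.800 + 612.0·1520)/5902 = 165.5 mg/L.
Below outfall 2: Q → 6109 L/s, C = (5902·165.5 + 207.0·1390)/6109 = 207.0 mg/L.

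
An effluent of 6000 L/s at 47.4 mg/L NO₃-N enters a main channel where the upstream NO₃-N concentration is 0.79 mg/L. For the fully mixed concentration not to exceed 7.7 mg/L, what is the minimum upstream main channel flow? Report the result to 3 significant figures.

Set C_mix = 7.7: (Q·0.7900 + 6000·47.40) / (Q + 6000) = 7.7
→ Q = 6000·(47.40 − 7.7)/(7.7 − 0.7900) = 34470 L/s.

34500 L/s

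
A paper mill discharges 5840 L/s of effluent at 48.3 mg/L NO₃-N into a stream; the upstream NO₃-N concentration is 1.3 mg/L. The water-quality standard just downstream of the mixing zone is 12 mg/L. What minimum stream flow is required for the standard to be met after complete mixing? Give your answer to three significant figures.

Set C_mix = 12: (Q·1.300 + 5840·48.30) / (Q + 5840) = 12
→ Q = 5840·(48.30 − 12)/(12 − 1.300) = 19810 L/s.

19800 L/s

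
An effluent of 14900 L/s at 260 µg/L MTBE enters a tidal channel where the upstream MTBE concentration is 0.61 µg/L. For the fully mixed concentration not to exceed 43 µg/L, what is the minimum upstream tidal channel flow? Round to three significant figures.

Set C_mix = 43: (Q·0.6100 + 14900·260.0) / (Q + 14900) = 43
→ Q = 14900·(260.0 − 43)/(43 − 0.6100) = 76280 L/s.

76300 L/s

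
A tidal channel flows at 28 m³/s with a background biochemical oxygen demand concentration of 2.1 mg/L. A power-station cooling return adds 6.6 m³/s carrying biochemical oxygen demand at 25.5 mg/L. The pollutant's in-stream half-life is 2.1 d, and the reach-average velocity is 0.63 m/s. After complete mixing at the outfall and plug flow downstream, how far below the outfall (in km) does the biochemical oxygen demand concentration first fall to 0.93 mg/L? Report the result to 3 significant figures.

322 km

Conservation of mass: C = (28.00·2.100 + 6.600·25.50) / 34.60 = 227.1/34.60 = 6.564 mg/L.
Half-life 2.1 d → k = ln 2 / 2.1 = 0.3301 d⁻¹.
Set 6.564·exp(−k·t) = 0.93 → t = ln(6.564/0.93)/k = 511500 s = 142.1 h.
Distance = v·t = 0.63·511500 = 322300 m = 322.3 km.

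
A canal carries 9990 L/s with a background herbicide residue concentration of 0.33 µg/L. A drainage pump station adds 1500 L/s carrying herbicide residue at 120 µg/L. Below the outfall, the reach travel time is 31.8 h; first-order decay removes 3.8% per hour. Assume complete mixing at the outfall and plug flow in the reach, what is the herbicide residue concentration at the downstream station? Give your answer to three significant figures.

4.65 µg/L

Mass balance: C = (9990·0.3300 + 1500·120.0) / 11490 = 183300/11490 = 15.95 µg/L.
3.8%/h lost → k = −ln(1 − 0.038) = 0.03874 h⁻¹.
Decay over the reach: 15.95·exp(−kt) = 15.95·0.2917 = 4.654 µg/L.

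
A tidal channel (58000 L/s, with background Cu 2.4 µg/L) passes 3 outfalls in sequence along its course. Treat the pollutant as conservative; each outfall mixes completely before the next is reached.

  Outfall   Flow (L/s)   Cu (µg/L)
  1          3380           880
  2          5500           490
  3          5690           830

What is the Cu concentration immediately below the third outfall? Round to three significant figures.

Outfall 1: combined Q = 61380 L/s; C = (58000·2.400 + 3380·880.0)/61380 = 50.73 µg/L.
Outfall 2: combined Q = 66880 L/s; C = (61380·50.73 + 5500·490.0)/66880 = 86.85 µg/L.
Outfall 3: combined Q = 72570 L/s; C = (66880·86.85 + 5690·830.0)/72570 = 145.1 µg/L.

145 µg/L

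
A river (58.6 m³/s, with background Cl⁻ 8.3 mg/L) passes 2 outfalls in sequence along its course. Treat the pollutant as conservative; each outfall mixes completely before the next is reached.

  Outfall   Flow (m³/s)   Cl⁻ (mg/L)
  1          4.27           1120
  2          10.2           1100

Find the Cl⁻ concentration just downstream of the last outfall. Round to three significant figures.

226 mg/L

After outfall 1: Q = 58.60 + 4.270 = 62.87 m³/s; C = (58.60·8.300 + 4.270·1120)/62.87 = 83.80 mg/L.
After outfall 2: Q = 62.87 + 10.20 = 73.07 m³/s; C = (62.87·83.80 + 10.20·1100)/73.07 = 225.7 mg/L.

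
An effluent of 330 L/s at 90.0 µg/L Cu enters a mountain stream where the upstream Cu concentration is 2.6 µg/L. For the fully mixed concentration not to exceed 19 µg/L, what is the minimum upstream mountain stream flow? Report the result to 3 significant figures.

1430 L/s

Set C_mix = 19: (Q·2.600 + 330.0·90.00) / (Q + 330.0) = 19
→ Q = 330.0·(90.00 − 19)/(19 − 2.600) = 1429 L/s.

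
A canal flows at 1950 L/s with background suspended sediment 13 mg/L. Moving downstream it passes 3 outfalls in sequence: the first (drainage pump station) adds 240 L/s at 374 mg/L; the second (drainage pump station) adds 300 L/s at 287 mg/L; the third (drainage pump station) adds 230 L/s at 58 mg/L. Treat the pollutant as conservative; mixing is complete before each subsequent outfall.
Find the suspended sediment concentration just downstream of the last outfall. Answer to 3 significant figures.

Below outfall 1: Q → 2190 L/s, C = (1950·13.00 + 240.0·374.0)/2190 = 52.56 mg/L.
Below outfall 2: Q → 2490 L/s, C = (2190·52.56 + 300.0·287.0)/2490 = 80.81 mg/L.
Below outfall 3: Q → 2720 L/s, C = (2490·80.81 + 230.0·58.00)/2720 = 78.88 mg/L.

78.9 mg/L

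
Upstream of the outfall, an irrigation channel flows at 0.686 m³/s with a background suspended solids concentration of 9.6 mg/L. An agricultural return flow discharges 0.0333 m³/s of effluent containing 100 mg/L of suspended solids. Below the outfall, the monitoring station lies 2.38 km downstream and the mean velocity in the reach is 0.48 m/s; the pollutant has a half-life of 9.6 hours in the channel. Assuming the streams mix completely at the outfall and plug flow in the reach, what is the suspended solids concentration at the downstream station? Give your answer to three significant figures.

Mixed concentration C = ΣQC/ΣQ = (0.6860·9.600 + 0.03330·100.0) / 0.7193 = 9.916/0.7193 = 13.79 mg/L.
Travel time t = 2.38·1000 / 0.48 = 4958 s = 1.377 h.
Half-life 9.6 h → k = ln 2 / 9.6 = 0.07220 h⁻¹ = 1.733 d⁻¹.
Applying C = C₀e^(−kt): 13.79 × 0.9053 = 12.48 mg/L.

12.5 mg/L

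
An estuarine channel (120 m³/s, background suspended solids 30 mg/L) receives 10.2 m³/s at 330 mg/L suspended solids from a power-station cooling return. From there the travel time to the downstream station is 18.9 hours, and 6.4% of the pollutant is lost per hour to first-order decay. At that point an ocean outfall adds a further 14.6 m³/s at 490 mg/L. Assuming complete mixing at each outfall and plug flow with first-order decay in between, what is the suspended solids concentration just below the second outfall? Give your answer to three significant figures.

63.2 mg/L

Conservation of mass: C = (120.0·30.00 + 10.20·330.0) / 130.2 = 6966/130.2 = 53.50 mg/L; combined flow 130.2 m³/s.
6.4%/h lost → k = −ln(1 − 0.064) = 0.06614 h⁻¹.
After decay, C = 53.50 × e^(−kt) = 53.50 × 0.2865 = 15.33 mg/L.
Second outfall: C = (130.2·15.33 + 14.60·490.0)/144.8 = 63.19 mg/L.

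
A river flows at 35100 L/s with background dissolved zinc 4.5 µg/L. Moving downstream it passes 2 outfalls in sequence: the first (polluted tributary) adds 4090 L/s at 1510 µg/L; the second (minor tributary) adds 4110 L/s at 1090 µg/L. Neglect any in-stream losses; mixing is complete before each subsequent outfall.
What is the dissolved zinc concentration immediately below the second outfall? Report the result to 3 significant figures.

Outfall 1: combined Q = 39190 L/s; C = (35100·4.500 + 4090·1510)/39190 = 161.6 µg/L.
Outfall 2: combined Q = 43300 L/s; C = (39190·161.6 + 4110·1090)/43300 = 249.7 µg/L.

250 µg/L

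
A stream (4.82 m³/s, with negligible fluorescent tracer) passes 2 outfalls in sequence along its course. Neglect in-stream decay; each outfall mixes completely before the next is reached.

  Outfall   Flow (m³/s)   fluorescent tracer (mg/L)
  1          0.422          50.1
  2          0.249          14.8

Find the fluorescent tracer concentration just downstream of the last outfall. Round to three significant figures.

4.52 mg/L

After outfall 1: Q = 4.820 + 0.4220 = 5.242 m³/s; C = (4.820·0 + 0.4220·50.10)/5.242 = 4.033 mg/L.
After outfall 2: Q = 5.242 + 0.2490 = 5.491 m³/s; C = (5.242·4.033 + 0.2490·14.80)/5.491 = 4.521 mg/L.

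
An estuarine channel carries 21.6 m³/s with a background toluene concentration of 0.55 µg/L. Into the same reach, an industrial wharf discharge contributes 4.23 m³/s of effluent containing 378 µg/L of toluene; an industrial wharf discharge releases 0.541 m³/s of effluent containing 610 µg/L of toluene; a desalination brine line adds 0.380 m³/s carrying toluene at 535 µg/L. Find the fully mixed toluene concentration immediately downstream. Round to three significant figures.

Conservation of mass: C = (21.60·0.5500 + 4.230·378.0 + 0.5410·610.0 + 0.3800·535.0) / 26.75 = 2144/26.75 = 80.15 µg/L.

80.2 µg/L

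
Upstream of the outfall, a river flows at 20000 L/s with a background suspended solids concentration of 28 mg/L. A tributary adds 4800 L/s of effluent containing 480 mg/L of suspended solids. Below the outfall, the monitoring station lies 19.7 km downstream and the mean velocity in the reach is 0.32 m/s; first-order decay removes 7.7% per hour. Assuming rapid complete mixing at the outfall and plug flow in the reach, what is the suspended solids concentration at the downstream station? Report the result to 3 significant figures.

Mass balance: C = (20000·28.00 + 4800·480.0) / 24800 = 2864000/24800 = 115.5 mg/L.
Travel time t = 19.7·1000 / 0.32 = 61560 s = 17.10 h.
7.7%/h lost → k = −ln(1 − 0.077) = 0.08013 h⁻¹.
After decay, C = 115.5 × e^(−kt) = 115.5 × 0.2541 = 29.34 mg/L.

29.3 mg/L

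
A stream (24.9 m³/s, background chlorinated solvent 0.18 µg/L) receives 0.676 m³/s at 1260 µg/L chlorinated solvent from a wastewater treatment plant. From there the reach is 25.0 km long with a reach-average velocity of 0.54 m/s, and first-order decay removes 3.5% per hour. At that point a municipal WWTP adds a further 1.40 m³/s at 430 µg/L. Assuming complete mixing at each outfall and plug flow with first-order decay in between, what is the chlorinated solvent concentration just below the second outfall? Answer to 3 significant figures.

42.4 µg/L

Conservation of mass: C = (24.90·0.1800 + 0.6760·1260) / 25.58 = 856.2/25.58 = 33.48 µg/L; combined flow 25.58 m³/s.
Travel time t = 25.0·1000 / 0.54 = 46300 s = 12.86 h.
3.5%/h lost → k = −ln(1 − 0.035) = 0.03563 h⁻¹.
Applying C = C₀e^(−kt): 33.48 × 0.6324 = 21.17 µg/L.
Second outfall: C = (25.58·21.17 + 1.400·430.0)/26.98 = 42.39 µg/L.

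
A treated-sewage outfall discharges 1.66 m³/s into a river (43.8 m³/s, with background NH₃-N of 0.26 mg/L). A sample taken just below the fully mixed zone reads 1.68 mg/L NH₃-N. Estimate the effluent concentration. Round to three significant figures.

Mass balance: 43.80·0.2600 + 1.660·Cₑ = 45.46·1.680
→ Cₑ = (45.46·1.680 − 43.80·0.2600) / 1.660 = 39.15 mg/L.

39.1 mg/L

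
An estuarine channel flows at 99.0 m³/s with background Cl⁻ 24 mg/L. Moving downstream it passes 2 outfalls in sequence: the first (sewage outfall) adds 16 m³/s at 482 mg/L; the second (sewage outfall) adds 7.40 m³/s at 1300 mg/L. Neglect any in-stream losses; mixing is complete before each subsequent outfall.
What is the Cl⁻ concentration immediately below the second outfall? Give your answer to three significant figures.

After outfall 1: Q = 99.00 + 16.00 = 115.0 m³/s; C = (99.00·24.00 + 16.00·482.0)/115.0 = 87.72 mg/L.
After outfall 2: Q = 115.0 + 7.400 = 122.4 m³/s; C = (115.0·87.72 + 7.400·1300)/122.4 = 161.0 mg/L.

161 mg/L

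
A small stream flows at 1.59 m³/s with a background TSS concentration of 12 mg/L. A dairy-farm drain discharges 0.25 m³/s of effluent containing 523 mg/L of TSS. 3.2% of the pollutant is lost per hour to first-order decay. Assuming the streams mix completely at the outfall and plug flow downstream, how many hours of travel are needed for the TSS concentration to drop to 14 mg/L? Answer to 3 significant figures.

Flow-weighted average: C = (1.590·12.00 + 0.2500·523.0) / 1.840 = 149.8/1.840 = 81.43 mg/L.
3.2%/h lost → k = −ln(1 − 0.032) = 0.03252 h⁻¹.
81.43·exp(−k·t) = 14 → t = ln(81.43/14)/k = 194900 s = 54.14 h.

54.1 h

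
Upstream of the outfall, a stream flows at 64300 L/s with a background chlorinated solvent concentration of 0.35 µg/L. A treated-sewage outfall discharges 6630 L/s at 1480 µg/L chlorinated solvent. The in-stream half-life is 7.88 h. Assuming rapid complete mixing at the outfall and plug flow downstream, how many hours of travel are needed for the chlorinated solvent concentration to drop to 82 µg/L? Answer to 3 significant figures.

5.97 h

Flow-weighted average: C = (64300·0.3500 + 6630·1480) / 70930 = 9835000/70930 = 138.7 µg/L.
Half-life 7.88 h → k = ln 2 / 7.88 = 0.08796 h⁻¹ = 2.111 d⁻¹.
138.7·exp(−k·t) = 82 → t = ln(138.7/82)/k = 21500 s = 5.972 h.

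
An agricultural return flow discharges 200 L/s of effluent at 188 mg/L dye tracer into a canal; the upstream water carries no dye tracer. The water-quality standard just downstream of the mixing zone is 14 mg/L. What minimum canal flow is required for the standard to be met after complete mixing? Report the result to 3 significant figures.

Set C_mix = 14: (Q·0 + 200.0·188.0) / (Q + 200.0) = 14
→ Q = 200.0·(188.0 − 14)/(14 − 0) = 2486 L/s.

2490 L/s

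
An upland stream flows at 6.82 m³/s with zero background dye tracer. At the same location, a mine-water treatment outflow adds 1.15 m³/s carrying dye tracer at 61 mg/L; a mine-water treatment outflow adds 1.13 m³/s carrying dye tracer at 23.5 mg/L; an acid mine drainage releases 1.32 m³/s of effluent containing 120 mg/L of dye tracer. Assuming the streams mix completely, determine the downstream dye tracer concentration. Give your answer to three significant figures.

After mixing, C = (6.820·0 + 1.150·61.00 + 1.130·23.50 + 1.320·120.0) / 10.42 = 255.1/10.42 = 24.48 mg/L.

24.5 mg/L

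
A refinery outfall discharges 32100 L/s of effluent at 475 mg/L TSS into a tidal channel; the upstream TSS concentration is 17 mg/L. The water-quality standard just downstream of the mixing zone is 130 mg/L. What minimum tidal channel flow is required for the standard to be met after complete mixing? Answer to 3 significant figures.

98000 L/s

Set C_mix = 130: (Q·17.00 + 32100·475.0) / (Q + 32100) = 130
→ Q = 32100·(475.0 − 130)/(130 − 17.00) = 98000 L/s.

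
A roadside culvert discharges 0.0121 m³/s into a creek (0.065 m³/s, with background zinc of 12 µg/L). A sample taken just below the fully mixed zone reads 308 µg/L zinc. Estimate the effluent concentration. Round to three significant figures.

1900 µg/L

Mass balance: 0.06500·12.00 + 0.01210·Cₑ = 0.07710·308.0
→ Cₑ = (0.07710·308.0 − 0.06500·12.00) / 0.01210 = 1898 µg/L.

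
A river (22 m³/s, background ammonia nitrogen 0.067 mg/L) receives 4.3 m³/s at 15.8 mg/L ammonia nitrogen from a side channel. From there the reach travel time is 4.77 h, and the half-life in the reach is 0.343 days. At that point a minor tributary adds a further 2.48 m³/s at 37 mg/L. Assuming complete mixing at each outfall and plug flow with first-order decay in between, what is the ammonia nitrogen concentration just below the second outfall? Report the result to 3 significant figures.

4.80 mg/L

Conservation of mass: C = (22.00·0.06700 + 4.300·15.80) / 26.30 = 69.41/26.30 = 2.639 mg/L; combined flow 26.30 m³/s.
Half-life 0.343 d → k = ln 2 / 0.343 = 2.021 d⁻¹.
Decay over the reach: 2.639·exp(−kt) = 2.639·0.6692 = 1.766 mg/L.
At the second outfall, C = (26.30·1.766 + 2.480·37.00) / (26.30 + 2.480) = 4.802 mg/L.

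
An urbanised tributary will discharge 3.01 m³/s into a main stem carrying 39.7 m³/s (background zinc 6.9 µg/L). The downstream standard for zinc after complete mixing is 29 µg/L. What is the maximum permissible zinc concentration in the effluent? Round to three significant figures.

At the limit, (Qr·Cr + Qe·Cₑ)/(Qr + Qe) = 29:
Cₑ = (42.71·29 − 39.70·6.900) / 3.010 = 320.5 µg/L.

320 µg/L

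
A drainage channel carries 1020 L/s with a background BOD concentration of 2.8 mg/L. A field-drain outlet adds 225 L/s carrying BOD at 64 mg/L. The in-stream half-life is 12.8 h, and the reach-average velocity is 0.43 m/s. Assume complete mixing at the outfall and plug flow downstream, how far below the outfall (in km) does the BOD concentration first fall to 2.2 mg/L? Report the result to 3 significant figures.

52.6 km

After mixing, C = (1020·2.800 + 225.0·64.00) / 1245 = 17260/1245 = 13.86 mg/L.
Half-life 12.8 h → k = ln 2 / 12.8 = 0.05415 h⁻¹ = 1.300 d⁻¹.
Set 13.86·exp(−k·t) = 2.2 → t = ln(13.86/2.2)/k = 122400 s = 33.99 h.
Distance = v·t = 0.43·122400 = 52610 m = 52.61 km.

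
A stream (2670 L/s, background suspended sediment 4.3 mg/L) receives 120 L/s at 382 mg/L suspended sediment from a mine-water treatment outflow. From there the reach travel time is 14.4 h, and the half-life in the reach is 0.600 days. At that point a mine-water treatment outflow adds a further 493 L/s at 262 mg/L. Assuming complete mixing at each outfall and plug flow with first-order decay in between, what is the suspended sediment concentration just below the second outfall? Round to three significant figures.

Conservation of mass: C = (2670·4.300 + 120.0·382.0) / 2790 = 57320/2790 = 20.55 mg/L; combined flow 2790 L/s.
Half-life 0.600 d → k = ln 2 / 0.600 = 1.155 d⁻¹.
Applying C = C₀e^(−kt): 20.55 × 0.5000 = 10.27 mg/L.
Second outfall: C = (2790·10.27 + 493.0·262.0)/3283 = 48.07 mg/L.

48.1 mg/L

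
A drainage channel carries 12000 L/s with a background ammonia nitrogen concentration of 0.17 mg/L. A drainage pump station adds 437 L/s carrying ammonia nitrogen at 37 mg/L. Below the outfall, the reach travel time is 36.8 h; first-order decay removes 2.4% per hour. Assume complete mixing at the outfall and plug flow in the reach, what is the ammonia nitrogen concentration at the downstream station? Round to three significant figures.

Conservation of mass: C = (12000·0.1700 + 437.0·37.00) / 12440 = 18210/12440 = 1.464 mg/L.
2.4%/h lost → k = −ln(1 − 0.024) = 0.02429 h⁻¹.
After decay, C = 1.464 × e^(−kt) = 1.464 × 0.4090 = 0.5989 mg/L.

0.599 mg/L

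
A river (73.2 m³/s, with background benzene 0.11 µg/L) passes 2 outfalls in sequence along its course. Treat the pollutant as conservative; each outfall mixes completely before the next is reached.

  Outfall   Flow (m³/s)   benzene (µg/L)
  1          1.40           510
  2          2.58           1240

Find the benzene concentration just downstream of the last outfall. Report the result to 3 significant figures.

Below outfall 1: Q → 74.60 m³/s, C = (73.20·0.1100 + 1.400·510.0)/74.60 = 9.679 µg/L.
Below outfall 2: Q → 77.18 m³/s, C = (74.60·9.679 + 2.580·1240)/77.18 = 50.81 µg/L.

50.8 µg/L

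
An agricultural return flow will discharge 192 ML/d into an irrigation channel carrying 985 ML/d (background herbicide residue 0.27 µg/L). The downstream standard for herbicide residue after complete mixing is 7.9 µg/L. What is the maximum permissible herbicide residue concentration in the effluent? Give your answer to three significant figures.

At the limit, (Qr·Cr + Qe·Cₑ)/(Qr + Qe) = 7.9:
Cₑ = (1177·7.9 − 985.0·0.2700) / 192.0 = 47.04 µg/L.

47.0 µg/L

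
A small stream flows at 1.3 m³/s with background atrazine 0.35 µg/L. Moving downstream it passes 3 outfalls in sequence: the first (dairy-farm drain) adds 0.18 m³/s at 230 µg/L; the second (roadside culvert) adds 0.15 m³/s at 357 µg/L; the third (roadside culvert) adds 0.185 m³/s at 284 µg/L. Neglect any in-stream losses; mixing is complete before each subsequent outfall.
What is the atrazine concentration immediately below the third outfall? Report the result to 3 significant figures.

81.5 µg/L

Below outfall 1: Q → 1.480 m³/s, C = (1.300·0.3500 + 0.1800·230.0)/1.480 = 28.28 µg/L.
Below outfall 2: Q → 1.630 m³/s, C = (1.480·28.28 + 0.1500·357.0)/1.630 = 58.53 µg/L.
Below outfall 3: Q → 1.815 m³/s, C = (1.630·58.53 + 0.1850·284.0)/1.815 = 81.51 µg/L.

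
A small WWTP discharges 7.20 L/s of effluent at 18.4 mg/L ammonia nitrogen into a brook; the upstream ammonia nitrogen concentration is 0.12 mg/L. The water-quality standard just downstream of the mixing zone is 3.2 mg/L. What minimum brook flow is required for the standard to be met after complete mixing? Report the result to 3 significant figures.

35.5 L/s

Set C_mix = 3.2: (Q·0.1200 + 7.200·18.40) / (Q + 7.200) = 3.2
→ Q = 7.200·(18.40 − 3.2)/(3.2 − 0.1200) = 35.53 L/s.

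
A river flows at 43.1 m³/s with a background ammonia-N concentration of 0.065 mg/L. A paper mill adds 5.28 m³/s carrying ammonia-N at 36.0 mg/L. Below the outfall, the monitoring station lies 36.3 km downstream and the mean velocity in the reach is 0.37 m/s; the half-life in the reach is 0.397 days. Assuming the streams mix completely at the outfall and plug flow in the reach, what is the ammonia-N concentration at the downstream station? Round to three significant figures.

0.549 mg/L

After mixing, C = (43.10·0.06500 + 5.280·36.00) / 48.38 = 192.9/48.38 = 3.987 mg/L.
Travel time t = 36.3·1000 / 0.37 = 98110 s = 27.25 h.
Half-life 0.397 d → k = ln 2 / 0.397 = 1.746 d⁻¹.
Applying C = C₀e^(−kt): 3.987 × 0.1377 = 0.5490 mg/L.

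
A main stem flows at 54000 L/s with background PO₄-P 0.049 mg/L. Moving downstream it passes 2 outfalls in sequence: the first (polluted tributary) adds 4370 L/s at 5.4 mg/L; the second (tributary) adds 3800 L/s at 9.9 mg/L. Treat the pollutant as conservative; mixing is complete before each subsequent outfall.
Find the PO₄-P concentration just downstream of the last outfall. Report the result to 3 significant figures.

1.03 mg/L

Below outfall 1: Q → 58370 L/s, C = (54000·0.04900 + 4370·5.400)/58370 = 0.4496 mg/L.
Below outfall 2: Q → 62170 L/s, C = (58370·0.4496 + 3800·9.900)/62170 = 1.027 mg/L.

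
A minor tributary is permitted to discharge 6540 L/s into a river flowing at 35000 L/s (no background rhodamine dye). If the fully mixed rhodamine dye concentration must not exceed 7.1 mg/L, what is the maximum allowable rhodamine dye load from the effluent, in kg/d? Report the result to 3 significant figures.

Mass balance at the limit: 35000·0 + 6540·Cₑ = 41540·7.1 → Cₑ = 45.10 mg/L.
6540 L/s = 6.540 m³/s. Load = 6.540 m³/s × 45.10 g/m³ × 86 400 s/d = 25480 kg/d.

25500 kg/d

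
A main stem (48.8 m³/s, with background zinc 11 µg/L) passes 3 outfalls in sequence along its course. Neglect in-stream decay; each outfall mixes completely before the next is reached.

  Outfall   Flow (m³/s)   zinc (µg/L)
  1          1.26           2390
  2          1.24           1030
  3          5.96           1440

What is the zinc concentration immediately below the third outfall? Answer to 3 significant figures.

After outfall 1: Q = 48.80 + 1.260 = 50.06 m³/s; C = (48.80·11.00 + 1.260·2390)/50.06 = 70.88 µg/L.
After outfall 2: Q = 50.06 + 1.240 = 51.30 m³/s; C = (50.06·70.88 + 1.240·1030)/51.30 = 94.06 µg/L.
After outfall 3: Q = 51.30 + 5.960 = 57.26 m³/s; C = (51.30·94.06 + 5.960·1440)/57.26 = 234.2 µg/L.

234 µg/L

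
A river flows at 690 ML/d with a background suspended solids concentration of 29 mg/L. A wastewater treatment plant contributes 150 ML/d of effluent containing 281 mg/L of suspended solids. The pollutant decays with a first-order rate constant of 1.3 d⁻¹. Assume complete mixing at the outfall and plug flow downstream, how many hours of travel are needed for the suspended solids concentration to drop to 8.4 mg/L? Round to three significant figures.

Flow-weighted average: C = (690.0·29.00 + 150.0·281.0) / 840.0 = 62160/840.0 = 74.00 mg/L.
74.00·exp(−k·t) = 8.4 → t = ln(74.00/8.4)/k = 144600 s = 40.17 h.

40.2 h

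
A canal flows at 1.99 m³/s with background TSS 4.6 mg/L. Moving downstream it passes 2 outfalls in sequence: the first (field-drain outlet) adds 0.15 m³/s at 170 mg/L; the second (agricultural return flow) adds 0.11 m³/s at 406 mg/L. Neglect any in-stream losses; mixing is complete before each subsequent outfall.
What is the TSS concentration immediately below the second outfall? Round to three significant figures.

35.3 mg/L

After outfall 1: Q = 1.990 + 0.1500 = 2.140 m³/s; C = (1.990·4.600 + 0.1500·170.0)/2.140 = 16.19 mg/L.
After outfall 2: Q = 2.140 + 0.1100 = 2.250 m³/s; C = (2.140·16.19 + 0.1100·406.0)/2.250 = 35.25 mg/L.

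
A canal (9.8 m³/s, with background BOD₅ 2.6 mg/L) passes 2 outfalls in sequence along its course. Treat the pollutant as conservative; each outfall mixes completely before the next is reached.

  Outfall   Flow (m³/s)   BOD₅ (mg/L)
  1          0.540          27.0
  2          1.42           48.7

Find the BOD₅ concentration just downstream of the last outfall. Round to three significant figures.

9.29 mg/L

Below outfall 1: Q → 10.34 m³/s, C = (9.800·2.600 + 0.5400·27.00)/10.34 = 3.874 mg/L.
Below outfall 2: Q → 11.76 m³/s, C = (10.34·3.874 + 1.420·48.70)/11.76 = 9.287 mg/L.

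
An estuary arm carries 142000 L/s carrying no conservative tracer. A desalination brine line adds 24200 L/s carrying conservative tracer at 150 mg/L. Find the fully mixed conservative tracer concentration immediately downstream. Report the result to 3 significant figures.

21.8 mg/L

After mixing, C = (142000·0 + 24200·150.0) / 166200 = 3630000/166200 = 21.84 mg/L.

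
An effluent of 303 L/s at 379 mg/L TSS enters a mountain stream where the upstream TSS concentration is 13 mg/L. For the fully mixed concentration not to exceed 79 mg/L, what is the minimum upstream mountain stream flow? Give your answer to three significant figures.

1380 L/s

Set C_mix = 79: (Q·13.00 + 303.0·379.0) / (Q + 303.0) = 79
→ Q = 303.0·(379.0 − 79)/(79 − 13.00) = 1377 L/s.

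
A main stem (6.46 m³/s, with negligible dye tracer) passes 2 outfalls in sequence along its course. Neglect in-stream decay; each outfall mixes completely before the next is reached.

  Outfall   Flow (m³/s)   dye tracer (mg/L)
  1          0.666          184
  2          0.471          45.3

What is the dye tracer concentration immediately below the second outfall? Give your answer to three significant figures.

Outfall 1: combined Q = 7.126 m³/s; C = (6.460·0 + 0.6660·184.0)/7.126 = 17.20 mg/L.
Outfall 2: combined Q = 7.597 m³/s; C = (7.126·17.20 + 0.4710·45.30)/7.597 = 18.94 mg/L.

18.9 mg/L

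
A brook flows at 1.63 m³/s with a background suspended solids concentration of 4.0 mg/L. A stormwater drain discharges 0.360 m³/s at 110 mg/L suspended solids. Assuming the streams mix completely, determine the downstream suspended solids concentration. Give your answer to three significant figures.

Mixed concentration C = ΣQC/ΣQ = (1.630·4.000 + 0.3600·110.0) / 1.990 = 46.12/1.990 = 23.18 mg/L.

23.2 mg/L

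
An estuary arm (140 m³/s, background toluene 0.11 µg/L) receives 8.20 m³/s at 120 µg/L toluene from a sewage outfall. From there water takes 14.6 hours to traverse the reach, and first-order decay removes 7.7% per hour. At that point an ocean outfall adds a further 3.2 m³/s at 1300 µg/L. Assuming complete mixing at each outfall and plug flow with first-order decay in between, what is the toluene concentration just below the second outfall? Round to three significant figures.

After mixing, C = (140.0·0.1100 + 8.200·120.0) / 148.2 = 999.4/148.2 = 6.744 µg/L; combined flow 148.2 m³/s.
7.7%/h lost → k = −ln(1 − 0.077) = 0.08013 h⁻¹.
Applying C = C₀e^(−kt): 6.744 × 0.3104 = 2.093 µg/L.
Second outfall: C = (148.2·2.093 + 3.200·1300)/151.4 = 29.53 µg/L.

29.5 µg/L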